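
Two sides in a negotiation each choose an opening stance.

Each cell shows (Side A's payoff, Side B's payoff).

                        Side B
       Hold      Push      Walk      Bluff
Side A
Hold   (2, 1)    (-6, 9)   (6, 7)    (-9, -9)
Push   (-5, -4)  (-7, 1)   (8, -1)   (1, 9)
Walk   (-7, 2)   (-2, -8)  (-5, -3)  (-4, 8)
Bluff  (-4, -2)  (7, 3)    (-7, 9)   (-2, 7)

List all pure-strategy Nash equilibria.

(Hold, Hold): Side B can switch to Push (1 → 9). Not NE.
(Hold, Push): Side A can switch to Walk (-6 → -2). Not NE.
(Hold, Walk): Side A can switch to Push (6 → 8). Not NE.
(Hold, Bluff): Side A can switch to Push (-9 → 1). Not NE.
(Push, Hold): Side A can switch to Hold (-5 → 2). Not NE.
(Push, Push): Side A can switch to Hold (-7 → -6). Not NE.
(Push, Walk): Side B can switch to Push (-1 → 1). Not NE.
(Push, Bluff): Side A gets 1, best alternative -2; Side B gets 9, best alternative 1. No profitable deviation — NE.
(Walk, Hold): Side A can switch to Hold (-7 → 2). Not NE.
(Walk, Push): Side A can switch to Bluff (-2 → 7). Not NE.
(Walk, Walk): Side A can switch to Hold (-5 → 6). Not NE.
(Walk, Bluff): Side A can switch to Push (-4 → 1). Not NE.
(Bluff, Hold): Side A can switch to Hold (-4 → 2). Not NE.
(The remaining 3 profiles each have a profitable deviation by the same check.)

The unique pure-strategy Nash equilibrium is (Push, Bluff).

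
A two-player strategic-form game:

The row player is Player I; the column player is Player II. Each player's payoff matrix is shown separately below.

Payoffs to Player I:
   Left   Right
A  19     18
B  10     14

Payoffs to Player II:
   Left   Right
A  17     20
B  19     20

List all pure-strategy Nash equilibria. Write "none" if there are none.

Pure NE: (A, Right)

Mark each player's best response to every combination of opponents' strategies; a profile where every player is best-responding is a pure Nash equilibrium.
Player I against Left: payoffs 19, 10 → best response A.
Player I against Right: payoffs 18, 14 → best response A.
Player II against A: payoffs 17, 20 → best response Right.
Player II against B: payoffs 19, 20 → best response Right.
Mutual best responses: (A, Right).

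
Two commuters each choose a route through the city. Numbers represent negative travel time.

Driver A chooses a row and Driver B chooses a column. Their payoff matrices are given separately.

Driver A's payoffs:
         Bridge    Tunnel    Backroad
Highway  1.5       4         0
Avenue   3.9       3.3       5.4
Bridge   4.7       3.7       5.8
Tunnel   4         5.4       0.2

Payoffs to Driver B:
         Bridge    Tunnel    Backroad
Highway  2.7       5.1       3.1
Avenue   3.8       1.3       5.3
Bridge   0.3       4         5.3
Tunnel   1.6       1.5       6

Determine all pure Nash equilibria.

Driver A against Bridge: payoffs 1.5, 3.9, 4.7, 4 → best response Bridge.
Driver A against Tunnel: payoffs 4, 3.3, 3.7, 5.4 → best response Tunnel.
Driver A against Backroad: payoffs 0, 5.4, 5.8, 0.2 → best response Bridge.
Driver B against Highway: payoffs 2.7, 5.1, 3.1 → best response Tunnel.
Driver B against Avenue: payoffs 3.8, 1.3, 5.3 → best response Backroad.
Driver B against Bridge: payoffs 0.3, 4, 5.3 → best response Backroad.
Driver B against Tunnel: payoffs 1.6, 1.5, 6 → best response Backroad.
Mutual best responses: (Bridge, Backroad).

(Bridge, Backroad)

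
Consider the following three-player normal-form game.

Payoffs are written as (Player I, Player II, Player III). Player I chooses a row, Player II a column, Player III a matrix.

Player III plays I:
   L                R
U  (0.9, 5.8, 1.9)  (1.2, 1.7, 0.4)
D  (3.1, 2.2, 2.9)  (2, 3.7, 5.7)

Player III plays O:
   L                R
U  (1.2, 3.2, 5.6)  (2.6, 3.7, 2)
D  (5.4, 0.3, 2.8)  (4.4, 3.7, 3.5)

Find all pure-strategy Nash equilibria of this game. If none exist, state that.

Pure NE: (D, R, I)

For each strategy profile, look for a profitable unilateral deviation.
(U, L, I): Player I can switch to D (0.9 → 3.1). Not NE.
(U, L, O): Player I can switch to D (1.2 → 5.4). Not NE.
(U, R, I): Player I can switch to D (1.2 → 2). Not NE.
(U, R, O): Player I can switch to D (2.6 → 4.4). Not NE.
(D, L, I): Player II can switch to R (2.2 → 3.7). Not NE.
(D, L, O): Player II can switch to R (0.3 → 3.7). Not NE.
(D, R, I): Player I gets 2, best alternative 1.2; Player II gets 3.7, best alternative 2.2; Player III gets 5.7, best alternative 3.5. No profitable deviation — NE.
(D, R, O): Player III can switch to I (3.5 → 5.7). Not NE.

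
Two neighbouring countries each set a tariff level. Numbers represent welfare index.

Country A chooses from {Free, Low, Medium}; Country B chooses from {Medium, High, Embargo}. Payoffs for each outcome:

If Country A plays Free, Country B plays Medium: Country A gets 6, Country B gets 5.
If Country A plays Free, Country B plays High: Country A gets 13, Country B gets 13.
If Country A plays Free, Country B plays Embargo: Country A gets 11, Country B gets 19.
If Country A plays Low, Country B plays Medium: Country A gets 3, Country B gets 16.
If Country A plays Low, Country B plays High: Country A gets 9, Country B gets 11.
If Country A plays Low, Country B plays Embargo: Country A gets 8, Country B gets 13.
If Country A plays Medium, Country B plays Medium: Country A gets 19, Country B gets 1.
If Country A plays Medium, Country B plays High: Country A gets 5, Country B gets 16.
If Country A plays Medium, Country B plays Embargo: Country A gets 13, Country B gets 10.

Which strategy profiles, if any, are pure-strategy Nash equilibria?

This game has no pure Nash equilibrium.

(Free, Medium): Country A can switch to Medium (6 → 19). Not NE.
(Free, High): Country B can switch to Embargo (13 → 19). Not NE.
(Free, Embargo): Country A can switch to Medium (11 → 13). Not NE.
(Low, Medium): Country A can switch to Free (3 → 6). Not NE.
(Low, High): Country A can switch to Free (9 → 13). Not NE.
(Low, Embargo): Country A can switch to Free (8 → 11). Not NE.
(Medium, Medium): Country B can switch to High (1 → 16). Not NE.
(Medium, High): Country A can switch to Free (5 → 13). Not NE.
(Medium, Embargo): Country B can switch to High (10 → 16). Not NE.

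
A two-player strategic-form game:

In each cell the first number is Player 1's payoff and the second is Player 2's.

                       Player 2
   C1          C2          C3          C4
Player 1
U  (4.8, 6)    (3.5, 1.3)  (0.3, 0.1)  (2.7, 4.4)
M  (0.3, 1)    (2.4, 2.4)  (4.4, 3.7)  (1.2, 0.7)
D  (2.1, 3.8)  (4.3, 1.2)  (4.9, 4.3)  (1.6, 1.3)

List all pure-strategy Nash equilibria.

For each strategy profile, look for a profitable unilateral deviation.
(U, C1): Player 1 gets 4.8, best alternative 2.1; Player 2 gets 6, best alternative 4.4. No profitable deviation — NE.
(U, C2): Player 1 can switch to D (3.5 → 4.3). Not NE.
(U, C3): Player 1 can switch to M (0.3 → 4.4). Not NE.
(U, C4): Player 2 can switch to C1 (4.4 → 6). Not NE.
(M, C1): Player 1 can switch to U (0.3 → 4.8). Not NE.
(M, C2): Player 1 can switch to U (2.4 → 3.5). Not NE.
(M, C3): Player 1 can switch to D (4.4 → 4.9). Not NE.
(D, C3): Player 1 gets 4.9, best alternative 4.4; Player 2 gets 4.3, best alternative 3.8. No profitable deviation — NE.
(The remaining 4 profiles each have a profitable deviation by the same check.)

Pure-strategy Nash equilibria: (U, C1); (D, C3)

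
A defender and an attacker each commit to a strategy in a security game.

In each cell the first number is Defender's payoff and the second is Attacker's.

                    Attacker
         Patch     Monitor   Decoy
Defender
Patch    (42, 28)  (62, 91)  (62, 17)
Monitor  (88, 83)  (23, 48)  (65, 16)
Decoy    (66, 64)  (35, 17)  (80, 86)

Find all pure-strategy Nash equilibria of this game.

(Patch, Monitor); (Monitor, Patch); (Decoy, Decoy)

(Patch, Patch): Defender can switch to Monitor (42 → 88). Not NE.
(Patch, Monitor): Defender gets 62, best alternative 35; Attacker gets 91, best alternative 28. No profitable deviation — NE.
(Patch, Decoy): Defender can switch to Monitor (62 → 65). Not NE.
(Monitor, Patch): Defender gets 88, best alternative 66; Attacker gets 83, best alternative 48. No profitable deviation — NE.
(Monitor, Monitor): Defender can switch to Patch (23 → 62). Not NE.
(Monitor, Decoy): Defender can switch to Decoy (65 → 80). Not NE.
(Decoy, Patch): Defender can switch to Monitor (66 → 88). Not NE.
(Decoy, Monitor): Defender can switch to Patch (35 → 62). Not NE.
(Decoy, Decoy): Defender gets 80, best alternative 65; Attacker gets 86, best alternative 64. No profitable deviation — NE.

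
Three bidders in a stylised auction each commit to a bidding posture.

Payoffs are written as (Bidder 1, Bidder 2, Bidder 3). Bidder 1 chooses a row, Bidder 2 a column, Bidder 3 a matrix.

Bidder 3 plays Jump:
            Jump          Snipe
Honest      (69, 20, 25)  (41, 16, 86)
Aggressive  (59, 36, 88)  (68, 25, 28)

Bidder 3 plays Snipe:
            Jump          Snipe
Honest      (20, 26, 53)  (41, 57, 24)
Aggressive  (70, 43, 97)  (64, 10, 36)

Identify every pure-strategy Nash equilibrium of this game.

(Honest, Jump, Jump): Bidder 3 can switch to Snipe (25 → 53). Not NE.
(Honest, Jump, Snipe): Bidder 1 can switch to Aggressive (20 → 70). Not NE.
(Honest, Snipe, Jump): Bidder 1 can switch to Aggressive (41 → 68). Not NE.
(Honest, Snipe, Snipe): Bidder 1 can switch to Aggressive (41 → 64). Not NE.
(Aggressive, Jump, Jump): Bidder 1 can switch to Honest (59 → 69). Not NE.
(Aggressive, Jump, Snipe): Bidder 1 gets 70, best alternative 20; Bidder 2 gets 43, best alternative 10; Bidder 3 gets 97, best alternative 88. No profitable deviation — NE.
(Aggressive, Snipe, Jump): Bidder 2 can switch to Jump (25 → 36). Not NE.
(Aggressive, Snipe, Snipe): Bidder 2 can switch to Jump (10 → 43). Not NE.

Pure NE: (Aggressive, Jump, Snipe)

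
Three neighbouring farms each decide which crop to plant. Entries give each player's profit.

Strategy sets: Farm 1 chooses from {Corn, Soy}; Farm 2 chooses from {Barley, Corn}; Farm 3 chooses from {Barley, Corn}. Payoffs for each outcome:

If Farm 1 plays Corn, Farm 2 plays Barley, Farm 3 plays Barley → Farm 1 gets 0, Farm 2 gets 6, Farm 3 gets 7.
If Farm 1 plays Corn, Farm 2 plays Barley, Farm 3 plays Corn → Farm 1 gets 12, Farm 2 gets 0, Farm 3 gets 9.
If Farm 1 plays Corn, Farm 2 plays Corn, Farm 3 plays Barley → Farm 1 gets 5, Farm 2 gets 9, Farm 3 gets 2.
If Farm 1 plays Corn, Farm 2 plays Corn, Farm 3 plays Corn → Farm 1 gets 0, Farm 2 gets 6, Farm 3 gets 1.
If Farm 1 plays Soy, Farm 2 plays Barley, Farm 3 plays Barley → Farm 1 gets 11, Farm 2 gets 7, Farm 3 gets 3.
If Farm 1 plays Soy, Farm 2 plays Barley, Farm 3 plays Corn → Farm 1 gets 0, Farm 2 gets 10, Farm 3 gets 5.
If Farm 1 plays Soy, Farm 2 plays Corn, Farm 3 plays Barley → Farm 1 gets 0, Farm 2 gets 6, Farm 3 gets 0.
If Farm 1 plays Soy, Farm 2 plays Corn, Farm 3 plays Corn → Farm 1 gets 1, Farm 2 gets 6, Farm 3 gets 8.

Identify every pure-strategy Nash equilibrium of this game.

The unique pure-strategy Nash equilibrium is (Corn, Corn, Barley).

Farm 1 against (Barley, Barley): payoffs 0, 11 → best response Soy.
Farm 1 against (Barley, Corn): payoffs 12, 0 → best response Corn.
Farm 1 against (Corn, Barley): payoffs 5, 0 → best response Corn.
Farm 1 against (Corn, Corn): payoffs 0, 1 → best response Soy.
Farm 2 against (Corn, Barley): payoffs 6, 9 → best response Corn.
Farm 2 against (Corn, Corn): payoffs 0, 6 → best response Corn.
Farm 2 against (Soy, Barley): payoffs 7, 6 → best response Barley.
Farm 2 against (Soy, Corn): payoffs 10, 6 → best response Barley.
Farm 3 against (Corn, Barley): payoffs 7, 9 → best response Corn.
Farm 3 against (Corn, Corn): payoffs 2, 1 → best response Barley.
Farm 3 against (Soy, Barley): payoffs 3, 5 → best response Corn.
Farm 3 against (Soy, Corn): payoffs 0, 8 → best response Corn.
Mutual best responses: (Corn, Corn, Barley).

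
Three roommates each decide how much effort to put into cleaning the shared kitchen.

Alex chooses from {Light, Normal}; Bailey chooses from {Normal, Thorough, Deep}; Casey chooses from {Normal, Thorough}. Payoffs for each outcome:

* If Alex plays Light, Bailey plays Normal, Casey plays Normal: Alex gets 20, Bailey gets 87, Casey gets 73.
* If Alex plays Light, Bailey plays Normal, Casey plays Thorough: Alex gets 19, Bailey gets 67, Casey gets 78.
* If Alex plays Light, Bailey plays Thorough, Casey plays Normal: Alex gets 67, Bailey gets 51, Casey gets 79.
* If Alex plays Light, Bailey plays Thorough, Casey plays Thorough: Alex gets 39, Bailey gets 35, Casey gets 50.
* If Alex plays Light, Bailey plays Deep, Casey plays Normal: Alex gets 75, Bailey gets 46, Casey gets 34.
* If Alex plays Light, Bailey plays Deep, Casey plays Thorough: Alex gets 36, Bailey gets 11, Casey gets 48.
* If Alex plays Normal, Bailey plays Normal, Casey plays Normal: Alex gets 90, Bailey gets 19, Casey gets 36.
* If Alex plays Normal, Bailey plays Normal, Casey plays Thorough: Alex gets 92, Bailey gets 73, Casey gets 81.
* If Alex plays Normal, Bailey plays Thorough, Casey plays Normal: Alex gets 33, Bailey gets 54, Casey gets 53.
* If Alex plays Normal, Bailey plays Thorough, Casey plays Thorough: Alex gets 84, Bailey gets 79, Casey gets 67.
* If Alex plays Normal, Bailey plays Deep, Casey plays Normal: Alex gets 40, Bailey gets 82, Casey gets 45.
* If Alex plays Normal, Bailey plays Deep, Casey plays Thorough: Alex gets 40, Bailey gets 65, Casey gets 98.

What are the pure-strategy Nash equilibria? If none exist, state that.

Pure NE: (Normal, Thorough, Thorough)

(Light, Normal, Normal): Alex can switch to Normal (20 → 90). Not NE.
(Light, Normal, Thorough): Alex can switch to Normal (19 → 92). Not NE.
(Light, Thorough, Normal): Bailey can switch to Normal (51 → 87). Not NE.
(Light, Thorough, Thorough): Alex can switch to Normal (39 → 84). Not NE.
(Light, Deep, Normal): Bailey can switch to Normal (46 → 87). Not NE.
(Light, Deep, Thorough): Alex can switch to Normal (36 → 40). Not NE.
(Normal, Thorough, Thorough): Alex gets 84, best alternative 39; Bailey gets 79, best alternative 73; Casey gets 67, best alternative 53. No profitable deviation — NE.
(The remaining 5 profiles each have a profitable deviation by the same check.)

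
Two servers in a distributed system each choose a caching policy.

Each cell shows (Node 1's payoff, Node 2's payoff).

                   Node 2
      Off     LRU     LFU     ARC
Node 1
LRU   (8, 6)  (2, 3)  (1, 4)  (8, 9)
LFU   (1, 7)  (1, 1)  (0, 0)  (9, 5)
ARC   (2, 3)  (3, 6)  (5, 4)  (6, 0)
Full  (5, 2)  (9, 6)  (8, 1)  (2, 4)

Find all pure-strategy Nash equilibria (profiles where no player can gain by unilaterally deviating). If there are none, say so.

Node 1 against Off: payoffs 8, 1, 2, 5 → best response LRU.
Node 1 against LRU: payoffs 2, 1, 3, 9 → best response Full.
Node 1 against LFU: payoffs 1, 0, 5, 8 → best response Full.
Node 1 against ARC: payoffs 8, 9, 6, 2 → best response LFU.
Node 2 against LRU: payoffs 6, 3, 4, 9 → best response ARC.
Node 2 against LFU: payoffs 7, 1, 0, 5 → best response Off.
Node 2 against ARC: payoffs 3, 6, 4, 0 → best response LRU.
Node 2 against Full: payoffs 2, 6, 1, 4 → best response LRU.
Mutual best responses: (Full, LRU).

(Full, LRU)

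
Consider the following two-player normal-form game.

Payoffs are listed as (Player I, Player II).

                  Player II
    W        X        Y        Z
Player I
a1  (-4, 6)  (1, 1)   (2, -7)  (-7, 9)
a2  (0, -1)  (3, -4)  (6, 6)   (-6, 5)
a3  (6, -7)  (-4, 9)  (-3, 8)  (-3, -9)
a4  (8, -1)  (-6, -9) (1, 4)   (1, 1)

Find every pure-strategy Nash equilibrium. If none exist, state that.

Player I against W: payoffs -4, 0, 6, 8 → best response a4.
Player I against X: payoffs 1, 3, -4, -6 → best response a2.
Player I against Y: payoffs 2, 6, -3, 1 → best response a2.
Player I against Z: payoffs -7, -6, -3, 1 → best response a4.
Player II against a1: payoffs 6, 1, -7, 9 → best response Z.
Player II against a2: payoffs -1, -4, 6, 5 → best response Y.
Player II against a3: payoffs -7, 9, 8, -9 → best response X.
Player II against a4: payoffs -1, -9, 4, 1 → best response Y.
Mutual best responses: (a2, Y).

(a2, Y)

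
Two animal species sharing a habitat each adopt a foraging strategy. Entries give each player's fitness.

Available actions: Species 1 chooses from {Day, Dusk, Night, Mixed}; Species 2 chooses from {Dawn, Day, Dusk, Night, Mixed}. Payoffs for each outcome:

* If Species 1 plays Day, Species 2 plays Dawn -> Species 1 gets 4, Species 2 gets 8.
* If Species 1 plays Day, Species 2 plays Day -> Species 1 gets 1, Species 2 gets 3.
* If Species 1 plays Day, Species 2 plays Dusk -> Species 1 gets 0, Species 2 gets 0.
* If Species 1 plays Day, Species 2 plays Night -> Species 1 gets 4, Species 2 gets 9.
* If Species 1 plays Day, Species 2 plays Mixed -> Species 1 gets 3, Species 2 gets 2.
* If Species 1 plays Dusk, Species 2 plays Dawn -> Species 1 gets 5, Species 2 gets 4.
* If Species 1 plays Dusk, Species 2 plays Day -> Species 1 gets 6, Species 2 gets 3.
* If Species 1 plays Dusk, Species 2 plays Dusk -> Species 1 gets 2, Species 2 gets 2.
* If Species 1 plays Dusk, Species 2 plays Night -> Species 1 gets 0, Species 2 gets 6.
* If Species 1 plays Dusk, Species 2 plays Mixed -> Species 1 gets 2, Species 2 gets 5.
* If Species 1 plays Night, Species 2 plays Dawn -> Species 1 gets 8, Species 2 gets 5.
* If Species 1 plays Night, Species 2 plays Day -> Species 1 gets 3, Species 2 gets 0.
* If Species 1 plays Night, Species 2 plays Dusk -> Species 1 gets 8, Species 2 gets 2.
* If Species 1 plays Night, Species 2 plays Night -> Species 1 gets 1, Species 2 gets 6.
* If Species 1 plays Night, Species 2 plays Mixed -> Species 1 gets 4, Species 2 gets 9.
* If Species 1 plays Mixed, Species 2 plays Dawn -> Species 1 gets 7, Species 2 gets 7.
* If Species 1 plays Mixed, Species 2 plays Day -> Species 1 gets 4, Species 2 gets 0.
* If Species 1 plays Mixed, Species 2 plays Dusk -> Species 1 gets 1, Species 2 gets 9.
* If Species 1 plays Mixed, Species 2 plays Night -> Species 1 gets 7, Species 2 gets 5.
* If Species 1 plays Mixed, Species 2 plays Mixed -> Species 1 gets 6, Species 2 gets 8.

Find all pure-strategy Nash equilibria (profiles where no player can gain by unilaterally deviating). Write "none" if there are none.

(Day, Dawn): Species 1 can switch to Dusk (4 → 5). Not NE.
(Day, Day): Species 1 can switch to Dusk (1 → 6). Not NE.
(Day, Dusk): Species 1 can switch to Dusk (0 → 2). Not NE.
(Day, Night): Species 1 can switch to Mixed (4 → 7). Not NE.
(Day, Mixed): Species 1 can switch to Night (3 → 4). Not NE.
(Dusk, Dawn): Species 1 can switch to Night (5 → 8). Not NE.
(Dusk, Day): Species 2 can switch to Dawn (3 → 4). Not NE.
(Dusk, Dusk): Species 1 can switch to Night (2 → 8). Not NE.
(Dusk, Night): Species 1 can switch to Day (0 → 4). Not NE.
(Dusk, Mixed): Species 1 can switch to Day (2 → 3). Not NE.
(Night, Dawn): Species 2 can switch to Night (5 → 6). Not NE.
(Night, Day): Species 1 can switch to Dusk (3 → 6). Not NE.
(The remaining 8 profiles each have a profitable deviation by the same check.)

This game has no pure Nash equilibrium.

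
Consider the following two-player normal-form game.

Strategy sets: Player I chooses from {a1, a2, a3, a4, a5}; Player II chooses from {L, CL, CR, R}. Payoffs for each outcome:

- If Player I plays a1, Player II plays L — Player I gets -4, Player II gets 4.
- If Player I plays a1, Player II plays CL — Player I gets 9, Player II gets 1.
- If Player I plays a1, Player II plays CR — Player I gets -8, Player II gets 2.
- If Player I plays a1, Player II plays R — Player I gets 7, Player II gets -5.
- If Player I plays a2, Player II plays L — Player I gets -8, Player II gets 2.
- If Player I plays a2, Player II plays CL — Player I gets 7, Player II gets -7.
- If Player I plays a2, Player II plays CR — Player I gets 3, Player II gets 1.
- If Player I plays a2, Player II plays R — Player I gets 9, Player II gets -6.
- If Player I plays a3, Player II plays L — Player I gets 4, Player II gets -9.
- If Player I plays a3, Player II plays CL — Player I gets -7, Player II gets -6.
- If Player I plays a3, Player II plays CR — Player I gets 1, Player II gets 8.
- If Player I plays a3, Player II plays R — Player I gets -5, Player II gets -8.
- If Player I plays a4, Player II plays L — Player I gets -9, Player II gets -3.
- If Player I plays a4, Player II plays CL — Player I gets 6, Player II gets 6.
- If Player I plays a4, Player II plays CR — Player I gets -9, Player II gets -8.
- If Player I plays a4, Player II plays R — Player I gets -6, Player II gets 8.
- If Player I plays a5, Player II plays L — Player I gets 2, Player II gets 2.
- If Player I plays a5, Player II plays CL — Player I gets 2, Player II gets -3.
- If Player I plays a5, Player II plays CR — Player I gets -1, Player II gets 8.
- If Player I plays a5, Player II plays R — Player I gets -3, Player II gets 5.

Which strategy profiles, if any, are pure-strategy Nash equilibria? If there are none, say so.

For each player, find the best response to each opponent profile; mutual best responses are the pure NE.
Player I against L: payoffs -4, -8, 4, -9, 2 → best response a3.
Player I against CL: payoffs 9, 7, -7, 6, 2 → best response a1.
Player I against CR: payoffs -8, 3, 1, -9, -1 → best response a2.
Player I against R: payoffs 7, 9, -5, -6, -3 → best response a2.
Player II against a1: payoffs 4, 1, 2, -5 → best response L.
Player II against a2: payoffs 2, -7, 1, -6 → best response L.
Player II against a3: payoffs -9, -6, 8, -8 → best response CR.
Player II against a4: payoffs -3, 6, -8, 8 → best response R.
Player II against a5: payoffs 2, -3, 8, 5 → best response CR.
No profile is a mutual best response for all players.

No pure-strategy Nash equilibrium.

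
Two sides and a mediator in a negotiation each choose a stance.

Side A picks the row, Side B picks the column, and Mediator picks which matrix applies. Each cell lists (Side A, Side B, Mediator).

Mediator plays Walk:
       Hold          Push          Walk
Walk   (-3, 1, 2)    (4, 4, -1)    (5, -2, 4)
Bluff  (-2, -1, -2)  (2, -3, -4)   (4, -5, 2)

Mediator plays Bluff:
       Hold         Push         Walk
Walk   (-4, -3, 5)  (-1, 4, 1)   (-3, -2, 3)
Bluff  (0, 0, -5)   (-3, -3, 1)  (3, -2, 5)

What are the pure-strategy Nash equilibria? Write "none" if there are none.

Pure-strategy Nash equilibria: (Walk, Push, Bluff); (Bluff, Hold, Walk)

Side A against (Hold, Walk): payoffs -3, -2 → best response Bluff.
Side A against (Hold, Bluff): payoffs -4, 0 → best response Bluff.
Side A against (Push, Walk): payoffs 4, 2 → best response Walk.
Side A against (Push, Bluff): payoffs -1, -3 → best response Walk.
Side A against (Walk, Walk): payoffs 5, 4 → best response Walk.
Side A against (Walk, Bluff): payoffs -3, 3 → best response Bluff.
Side B against (Walk, Walk): payoffs 1, 4, -2 → best response Push.
Side B against (Walk, Bluff): payoffs -3, 4, -2 → best response Push.
Side B against (Bluff, Walk): payoffs -1, -3, -5 → best response Hold.
Side B against (Bluff, Bluff): payoffs 0, -3, -2 → best response Hold.
Mediator against (Walk, Hold): payoffs 2, 5 → best response Bluff.
Mediator against (Walk, Push): payoffs -1, 1 → best response Bluff.
Mediator against (Walk, Walk): payoffs 4, 3 → best response Walk.
Mediator against (Bluff, Hold): payoffs -2, -5 → best response Walk.
Mediator against (Bluff, Push): payoffs -4, 1 → best response Bluff.
Mediator against (Bluff, Walk): payoffs 2, 5 → best response Bluff.
Mutual best responses: (Walk, Push, Bluff); (Bluff, Hold, Walk).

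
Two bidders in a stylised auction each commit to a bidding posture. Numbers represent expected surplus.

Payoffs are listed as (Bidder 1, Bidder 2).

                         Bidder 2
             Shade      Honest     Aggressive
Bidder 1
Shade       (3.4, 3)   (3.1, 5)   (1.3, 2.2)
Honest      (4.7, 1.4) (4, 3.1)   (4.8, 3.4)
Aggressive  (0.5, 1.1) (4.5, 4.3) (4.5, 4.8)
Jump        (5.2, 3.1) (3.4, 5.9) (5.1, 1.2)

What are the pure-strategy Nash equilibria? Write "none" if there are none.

(Shade, Shade): Bidder 1 can switch to Honest (3.4 → 4.7). Not NE.
(Shade, Honest): Bidder 1 can switch to Honest (3.1 → 4). Not NE.
(Shade, Aggressive): Bidder 1 can switch to Honest (1.3 → 4.8). Not NE.
(Honest, Shade): Bidder 1 can switch to Jump (4.7 → 5.2). Not NE.
(Honest, Honest): Bidder 1 can switch to Aggressive (4 → 4.5). Not NE.
(Honest, Aggressive): Bidder 1 can switch to Jump (4.8 → 5.1). Not NE.
(Aggressive, Shade): Bidder 1 can switch to Shade (0.5 → 3.4). Not NE.
(Aggressive, Honest): Bidder 2 can switch to Aggressive (4.3 → 4.8). Not NE.
(The remaining 4 profiles each have a profitable deviation by the same check.)

No pure-strategy Nash equilibrium.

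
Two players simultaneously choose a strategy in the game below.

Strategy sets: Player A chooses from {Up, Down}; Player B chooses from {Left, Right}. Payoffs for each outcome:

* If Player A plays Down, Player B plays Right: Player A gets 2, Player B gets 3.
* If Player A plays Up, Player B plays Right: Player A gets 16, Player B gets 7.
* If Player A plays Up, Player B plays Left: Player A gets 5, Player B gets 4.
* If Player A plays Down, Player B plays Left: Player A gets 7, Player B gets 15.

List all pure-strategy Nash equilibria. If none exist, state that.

Player A against Left: payoffs 5, 7 → best response Down.
Player A against Right: payoffs 16, 2 → best response Up.
Player B against Up: payoffs 4, 7 → best response Right.
Player B against Down: payoffs 15, 3 → best response Left.
Mutual best responses: (Up, Right); (Down, Left).

(Up, Right) and (Down, Left)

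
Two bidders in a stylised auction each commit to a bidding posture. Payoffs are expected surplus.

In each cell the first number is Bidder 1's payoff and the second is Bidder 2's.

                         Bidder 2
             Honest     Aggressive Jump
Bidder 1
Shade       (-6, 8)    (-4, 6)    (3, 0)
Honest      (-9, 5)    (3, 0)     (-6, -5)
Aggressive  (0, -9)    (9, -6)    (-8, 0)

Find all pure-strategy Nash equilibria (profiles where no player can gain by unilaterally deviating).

none

For each strategy profile, look for a profitable unilateral deviation.
(Shade, Honest): Bidder 1 can switch to Aggressive (-6 → 0). Not NE.
(Shade, Aggressive): Bidder 1 can switch to Honest (-4 → 3). Not NE.
(Shade, Jump): Bidder 2 can switch to Honest (0 → 8). Not NE.
(Honest, Honest): Bidder 1 can switch to Shade (-9 → -6). Not NE.
(Honest, Aggressive): Bidder 1 can switch to Aggressive (3 → 9). Not NE.
(Honest, Jump): Bidder 1 can switch to Shade (-6 → 3). Not NE.
(Aggressive, Honest): Bidder 2 can switch to Aggressive (-9 → -6). Not NE.
(Aggressive, Aggressive): Bidder 2 can switch to Jump (-6 → 0). Not NE.
(Aggressive, Jump): Bidder 1 can switch to Shade (-8 → 3). Not NE.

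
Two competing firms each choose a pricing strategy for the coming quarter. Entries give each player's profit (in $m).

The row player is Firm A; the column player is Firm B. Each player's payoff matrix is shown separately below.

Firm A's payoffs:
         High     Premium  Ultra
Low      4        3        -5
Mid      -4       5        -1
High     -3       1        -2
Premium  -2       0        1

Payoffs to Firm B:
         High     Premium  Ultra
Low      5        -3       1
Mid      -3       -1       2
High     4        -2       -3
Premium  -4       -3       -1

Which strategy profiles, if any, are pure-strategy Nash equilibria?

Pure-strategy Nash equilibria: (Low, High); (Premium, Ultra)

Firm A against High: payoffs 4, -4, -3, -2 → best response Low.
Firm A against Premium: payoffs 3, 5, 1, 0 → best response Mid.
Firm A against Ultra: payoffs -5, -1, -2, 1 → best response Premium.
Firm B against Low: payoffs 5, -3, 1 → best response High.
Firm B against Mid: payoffs -3, -1, 2 → best response Ultra.
Firm B against High: payoffs 4, -2, -3 → best response High.
Firm B against Premium: payoffs -4, -3, -1 → best response Ultra.
Mutual best responses: (Low, High); (Premium, Ultra).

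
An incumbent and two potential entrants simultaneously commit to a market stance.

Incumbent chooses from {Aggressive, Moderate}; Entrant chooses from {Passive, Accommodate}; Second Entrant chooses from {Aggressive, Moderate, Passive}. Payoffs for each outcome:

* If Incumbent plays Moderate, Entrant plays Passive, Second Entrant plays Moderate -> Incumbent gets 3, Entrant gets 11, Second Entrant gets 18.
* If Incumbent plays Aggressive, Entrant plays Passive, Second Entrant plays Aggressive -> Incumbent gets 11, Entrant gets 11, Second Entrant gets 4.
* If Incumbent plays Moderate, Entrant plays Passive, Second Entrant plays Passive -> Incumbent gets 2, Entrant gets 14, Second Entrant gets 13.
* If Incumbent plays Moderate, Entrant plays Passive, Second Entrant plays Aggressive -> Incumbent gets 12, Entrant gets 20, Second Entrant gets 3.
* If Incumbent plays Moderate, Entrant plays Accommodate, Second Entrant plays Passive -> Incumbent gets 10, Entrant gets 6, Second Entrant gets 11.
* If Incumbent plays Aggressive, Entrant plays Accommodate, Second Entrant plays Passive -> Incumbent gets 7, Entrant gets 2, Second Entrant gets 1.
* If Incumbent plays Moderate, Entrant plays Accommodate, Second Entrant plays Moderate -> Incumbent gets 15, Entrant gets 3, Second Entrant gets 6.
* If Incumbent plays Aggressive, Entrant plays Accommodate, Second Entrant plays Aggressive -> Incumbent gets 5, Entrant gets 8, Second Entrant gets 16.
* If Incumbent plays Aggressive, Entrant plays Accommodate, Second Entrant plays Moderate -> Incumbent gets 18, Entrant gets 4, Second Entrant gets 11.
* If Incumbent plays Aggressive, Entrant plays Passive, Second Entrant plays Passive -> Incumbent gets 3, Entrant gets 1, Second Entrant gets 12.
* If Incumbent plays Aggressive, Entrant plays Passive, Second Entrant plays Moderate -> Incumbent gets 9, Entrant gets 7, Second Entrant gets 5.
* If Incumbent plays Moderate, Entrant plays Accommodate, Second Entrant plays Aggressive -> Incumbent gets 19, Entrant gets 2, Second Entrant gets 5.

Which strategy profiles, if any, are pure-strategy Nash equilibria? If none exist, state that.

For each strategy profile, look for a profitable unilateral deviation.
(Aggressive, Passive, Aggressive): Incumbent can switch to Moderate (11 → 12). Not NE.
(Aggressive, Passive, Moderate): Second Entrant can switch to Passive (5 → 12). Not NE.
(Aggressive, Passive, Passive): Entrant can switch to Accommodate (1 → 2). Not NE.
(Aggressive, Accommodate, Aggressive): Incumbent can switch to Moderate (5 → 19). Not NE.
(Aggressive, Accommodate, Moderate): Entrant can switch to Passive (4 → 7). Not NE.
(Aggressive, Accommodate, Passive): Incumbent can switch to Moderate (7 → 10). Not NE.
(The remaining 6 profiles each have a profitable deviation by the same check.)

This game has no pure Nash equilibrium.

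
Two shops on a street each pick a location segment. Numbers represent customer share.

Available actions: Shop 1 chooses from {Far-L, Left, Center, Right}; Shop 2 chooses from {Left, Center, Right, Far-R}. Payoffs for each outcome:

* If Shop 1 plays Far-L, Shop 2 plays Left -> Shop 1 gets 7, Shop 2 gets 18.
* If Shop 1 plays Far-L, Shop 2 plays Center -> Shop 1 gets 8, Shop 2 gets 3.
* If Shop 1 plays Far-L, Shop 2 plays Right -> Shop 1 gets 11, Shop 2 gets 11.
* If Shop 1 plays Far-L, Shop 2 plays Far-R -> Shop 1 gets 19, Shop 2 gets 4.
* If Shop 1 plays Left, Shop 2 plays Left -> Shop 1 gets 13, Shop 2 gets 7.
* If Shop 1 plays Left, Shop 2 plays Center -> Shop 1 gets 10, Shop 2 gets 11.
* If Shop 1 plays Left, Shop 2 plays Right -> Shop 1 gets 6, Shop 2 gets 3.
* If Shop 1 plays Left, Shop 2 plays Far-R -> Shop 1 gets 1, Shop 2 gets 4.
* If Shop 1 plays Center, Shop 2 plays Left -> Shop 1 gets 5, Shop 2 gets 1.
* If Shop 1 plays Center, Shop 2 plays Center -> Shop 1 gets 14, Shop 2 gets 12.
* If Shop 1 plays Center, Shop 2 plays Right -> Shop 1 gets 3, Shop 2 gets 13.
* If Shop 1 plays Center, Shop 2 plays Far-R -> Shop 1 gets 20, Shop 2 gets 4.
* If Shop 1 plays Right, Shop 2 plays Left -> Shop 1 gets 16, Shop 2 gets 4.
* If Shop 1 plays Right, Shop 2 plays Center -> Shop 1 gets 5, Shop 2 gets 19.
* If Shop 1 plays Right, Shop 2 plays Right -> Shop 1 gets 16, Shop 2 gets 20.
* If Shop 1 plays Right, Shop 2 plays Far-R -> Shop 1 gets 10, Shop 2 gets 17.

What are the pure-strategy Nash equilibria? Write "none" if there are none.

(Far-L, Left): Shop 1 can switch to Left (7 → 13). Not NE.
(Far-L, Center): Shop 1 can switch to Left (8 → 10). Not NE.
(Far-L, Right): Shop 1 can switch to Right (11 → 16). Not NE.
(Far-L, Far-R): Shop 1 can switch to Center (19 → 20). Not NE.
(Left, Left): Shop 1 can switch to Right (13 → 16). Not NE.
(Left, Center): Shop 1 can switch to Center (10 → 14). Not NE.
(Right, Right): Shop 1 gets 16, best alternative 11; Shop 2 gets 20, best alternative 19. No profitable deviation — NE.
(The remaining 9 profiles each have a profitable deviation by the same check.)

(Right, Right)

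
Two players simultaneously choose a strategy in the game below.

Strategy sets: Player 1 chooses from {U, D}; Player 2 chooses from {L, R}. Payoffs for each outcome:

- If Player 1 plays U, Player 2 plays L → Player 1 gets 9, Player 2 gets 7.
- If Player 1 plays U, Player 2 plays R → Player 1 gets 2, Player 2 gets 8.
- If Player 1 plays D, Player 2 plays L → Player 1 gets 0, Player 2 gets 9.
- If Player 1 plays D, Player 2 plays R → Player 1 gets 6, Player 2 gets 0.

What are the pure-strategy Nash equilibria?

Player 1 against L: payoffs 9, 0 → best response U.
Player 1 against R: payoffs 2, 6 → best response D.
Player 2 against U: payoffs 7, 8 → best response R.
Player 2 against D: payoffs 9, 0 → best response L.
No profile is a mutual best response for all players.

No pure-strategy Nash equilibrium.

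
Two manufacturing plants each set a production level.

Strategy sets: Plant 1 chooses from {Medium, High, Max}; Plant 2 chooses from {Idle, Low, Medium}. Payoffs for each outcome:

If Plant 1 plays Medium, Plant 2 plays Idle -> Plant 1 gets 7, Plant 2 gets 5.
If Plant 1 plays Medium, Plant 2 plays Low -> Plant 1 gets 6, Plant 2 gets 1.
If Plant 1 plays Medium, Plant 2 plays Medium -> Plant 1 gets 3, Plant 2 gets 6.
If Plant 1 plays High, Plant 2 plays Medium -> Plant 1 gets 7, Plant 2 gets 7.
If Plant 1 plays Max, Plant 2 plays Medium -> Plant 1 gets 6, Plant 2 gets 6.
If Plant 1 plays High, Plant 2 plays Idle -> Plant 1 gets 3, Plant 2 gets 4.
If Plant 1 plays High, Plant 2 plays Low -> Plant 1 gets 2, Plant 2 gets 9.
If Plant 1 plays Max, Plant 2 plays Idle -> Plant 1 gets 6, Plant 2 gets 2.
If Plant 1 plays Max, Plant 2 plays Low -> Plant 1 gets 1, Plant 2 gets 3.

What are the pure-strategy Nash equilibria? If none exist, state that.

(Medium, Idle): Plant 2 can switch to Medium (5 → 6). Not NE.
(Medium, Low): Plant 2 can switch to Idle (1 → 5). Not NE.
(Medium, Medium): Plant 1 can switch to High (3 → 7). Not NE.
(High, Idle): Plant 1 can switch to Medium (3 → 7). Not NE.
(High, Low): Plant 1 can switch to Medium (2 → 6). Not NE.
(High, Medium): Plant 2 can switch to Low (7 → 9). Not NE.
(Max, Idle): Plant 1 can switch to Medium (6 → 7). Not NE.
(Max, Low): Plant 1 can switch to Medium (1 → 6). Not NE.
(The remaining 1 profile has a profitable deviation by the same check.)

none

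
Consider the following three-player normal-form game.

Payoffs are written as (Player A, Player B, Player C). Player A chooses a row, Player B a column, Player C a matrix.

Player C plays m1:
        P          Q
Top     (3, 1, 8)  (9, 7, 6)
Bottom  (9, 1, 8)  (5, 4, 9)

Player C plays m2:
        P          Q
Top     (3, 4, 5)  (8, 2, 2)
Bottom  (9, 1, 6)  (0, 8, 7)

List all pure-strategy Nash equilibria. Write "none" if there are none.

(Top, Q, m1)

For each player, find the best response to each opponent profile; mutual best responses are the pure NE.
Player A against (P, m1): payoffs 3, 9 → best response Bottom.
Player A against (P, m2): payoffs 3, 9 → best response Bottom.
Player A against (Q, m1): payoffs 9, 5 → best response Top.
Player A against (Q, m2): payoffs 8, 0 → best response Top.
Player B against (Top, m1): payoffs 1, 7 → best response Q.
Player B against (Top, m2): payoffs 4, 2 → best response P.
Player B against (Bottom, m1): payoffs 1, 4 → best response Q.
Player B against (Bottom, m2): payoffs 1, 8 → best response Q.
Player C against (Top, P): payoffs 8, 5 → best response m1.
Player C against (Top, Q): payoffs 6, 2 → best response m1.
Player C against (Bottom, P): payoffs 8, 6 → best response m1.
Player C against (Bottom, Q): payoffs 9, 7 → best response m1.
Mutual best responses: (Top, Q, m1).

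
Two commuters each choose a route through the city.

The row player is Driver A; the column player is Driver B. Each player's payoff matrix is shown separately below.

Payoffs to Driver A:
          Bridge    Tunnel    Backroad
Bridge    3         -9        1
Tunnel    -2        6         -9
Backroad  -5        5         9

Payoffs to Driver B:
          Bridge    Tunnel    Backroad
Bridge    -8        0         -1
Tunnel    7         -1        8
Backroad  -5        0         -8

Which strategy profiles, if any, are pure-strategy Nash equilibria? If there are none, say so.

Driver A against Bridge: payoffs 3, -2, -5 → best response Bridge.
Driver A against Tunnel: payoffs -9, 6, 5 → best response Tunnel.
Driver A against Backroad: payoffs 1, -9, 9 → best response Backroad.
Driver B against Bridge: payoffs -8, 0, -1 → best response Tunnel.
Driver B against Tunnel: payoffs 7, -1, 8 → best response Backroad.
Driver B against Backroad: payoffs -5, 0, -8 → best response Tunnel.
No profile is a mutual best response for all players.

This game has no pure Nash equilibrium.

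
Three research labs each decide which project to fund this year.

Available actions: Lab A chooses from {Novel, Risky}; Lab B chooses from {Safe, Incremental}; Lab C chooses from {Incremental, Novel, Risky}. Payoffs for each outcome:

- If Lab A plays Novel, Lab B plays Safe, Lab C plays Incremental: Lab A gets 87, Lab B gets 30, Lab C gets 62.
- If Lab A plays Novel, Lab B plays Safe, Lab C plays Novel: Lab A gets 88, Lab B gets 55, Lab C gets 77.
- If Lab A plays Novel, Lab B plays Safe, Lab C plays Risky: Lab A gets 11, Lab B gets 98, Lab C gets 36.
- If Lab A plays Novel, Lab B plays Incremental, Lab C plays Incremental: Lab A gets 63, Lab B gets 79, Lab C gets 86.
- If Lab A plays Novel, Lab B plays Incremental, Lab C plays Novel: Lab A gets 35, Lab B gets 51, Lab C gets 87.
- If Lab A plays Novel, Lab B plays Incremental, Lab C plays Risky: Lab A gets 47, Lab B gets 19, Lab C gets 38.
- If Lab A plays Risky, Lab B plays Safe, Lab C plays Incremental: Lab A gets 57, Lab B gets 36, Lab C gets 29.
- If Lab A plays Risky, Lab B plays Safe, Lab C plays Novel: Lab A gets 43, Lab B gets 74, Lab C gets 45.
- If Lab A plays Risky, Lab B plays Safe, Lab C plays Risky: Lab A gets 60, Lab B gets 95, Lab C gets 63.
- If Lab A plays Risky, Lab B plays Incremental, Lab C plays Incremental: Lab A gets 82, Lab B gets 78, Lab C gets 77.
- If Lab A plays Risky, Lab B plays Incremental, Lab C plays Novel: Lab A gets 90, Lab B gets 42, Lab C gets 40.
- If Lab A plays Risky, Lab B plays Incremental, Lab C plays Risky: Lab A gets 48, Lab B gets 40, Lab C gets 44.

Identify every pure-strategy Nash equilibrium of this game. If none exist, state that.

Lab A against (Safe, Incremental): payoffs 87, 57 → best response Novel.
Lab A against (Safe, Novel): payoffs 88, 43 → best response Novel.
Lab A against (Safe, Risky): payoffs 11, 60 → best response Risky.
Lab A against (Incremental, Incremental): payoffs 63, 82 → best response Risky.
Lab A against (Incremental, Novel): payoffs 35, 90 → best response Risky.
Lab A against (Incremental, Risky): payoffs 47, 48 → best response Risky.
Lab B against (Novel, Incremental): payoffs 30, 79 → best response Incremental.
Lab B against (Novel, Novel): payoffs 55, 51 → best response Safe.
Lab B against (Novel, Risky): payoffs 98, 19 → best response Safe.
Lab B against (Risky, Incremental): payoffs 36, 78 → best response Incremental.
Lab B against (Risky, Novel): payoffs 74, 42 → best response Safe.
Lab B against (Risky, Risky): payoffs 95, 40 → best response Safe.
Lab C against (Novel, Safe): payoffs 62, 77, 36 → best response Novel.
Lab C against (Novel, Incremental): payoffs 86, 87, 38 → best response Novel.
Lab C against (Risky, Safe): payoffs 29, 45, 63 → best response Risky.
Lab C against (Risky, Incremental): payoffs 77, 40, 44 → best response Incremental.
Mutual best responses: (Novel, Safe, Novel); (Risky, Safe, Risky); (Risky, Incremental, Incremental).

(Novel, Safe, Novel) and (Risky, Safe, Risky) and (Risky, Incremental, Incremental)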